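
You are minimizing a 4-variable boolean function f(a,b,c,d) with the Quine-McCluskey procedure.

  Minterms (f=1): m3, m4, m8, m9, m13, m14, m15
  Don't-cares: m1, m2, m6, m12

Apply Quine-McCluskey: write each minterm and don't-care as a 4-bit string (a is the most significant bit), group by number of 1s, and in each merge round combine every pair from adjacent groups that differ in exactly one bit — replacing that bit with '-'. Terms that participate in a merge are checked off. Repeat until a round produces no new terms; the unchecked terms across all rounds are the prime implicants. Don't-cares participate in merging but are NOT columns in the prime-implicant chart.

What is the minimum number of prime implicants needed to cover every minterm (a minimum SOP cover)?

Round 0: 0001✓ 0010✓ 0011✓ 0100✓ 0110✓ 1000✓ 1001✓ 1100✓ 1101✓ 1110✓ 1111✓
Round 1: -001 -100✓ -110✓ 0-10 00-1 001- 01-0✓ 1-00✓ 1-01✓ 100-✓ 11-0✓ 11-1✓ 110-✓ 111-✓
Round 2: -1-0 1-0- 11--
PIs = {-001, -1-0, 0-10, 00-1, 001-, 1-0-, 11--}
Coverage chart:
  m3: 00-1,001-
  m4: -1-0 ←essential
  m8: 1-0- ←essential
  m9: -001,1-0-
  m13: 1-0-,11--
  m14: -1-0,11--
  m15: 11-- ←essential
Essential: -1-0, 1-0-, 11--
Petrick residual → 00-1
Min cover (4 terms): bd' + a'b'd + ac' + ab

4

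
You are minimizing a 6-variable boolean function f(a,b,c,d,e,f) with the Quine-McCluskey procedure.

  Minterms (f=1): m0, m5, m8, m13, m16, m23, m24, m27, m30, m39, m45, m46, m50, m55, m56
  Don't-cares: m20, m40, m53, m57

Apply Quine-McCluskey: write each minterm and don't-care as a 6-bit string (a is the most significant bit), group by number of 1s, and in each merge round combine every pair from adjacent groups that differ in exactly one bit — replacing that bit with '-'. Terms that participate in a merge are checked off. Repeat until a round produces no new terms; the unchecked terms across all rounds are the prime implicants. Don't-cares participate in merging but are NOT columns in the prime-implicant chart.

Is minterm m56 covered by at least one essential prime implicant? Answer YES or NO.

size-2^0 implicants → 000000(✓)  000101(✓)  001000(✓)  001101(✓)  010000(✓)  010100(✓)  010111(✓)  011000(✓)  011011  011110  100111(✓)  101000(✓)  101101(✓)  101110  110010  110101(✓)  110111(✓)  111000(✓)  111001(✓)
size-2^1 implicants → -01000(✓)  -01101  -10111  -11000(✓)  0-0000(✓)  0-1000(✓)  00-000(✓)  00-101  01-000(✓)  010-00  1-0111  1-1000(✓)  1101-1  11100-
size-2^2 implicants → --1000  0--000
Unchecked terms (primes): --1000, -01101, -10111, 0--000, 00-101, 010-00, 011011, 011110, 1-0111, 101110, 110010, 1101-1, 11100-
Minterm coverage:
  m0 ⊆ 0--000 [E]
  m5 ⊆ 00-101 [E]
  m8 ⊆ --1000,0--000
  m13 ⊆ -01101,00-101
  m16 ⊆ 0--000,010-00
  m23 ⊆ -10111 [E]
  m24 ⊆ --1000,0--000
  m27 ⊆ 011011 [E]
  m30 ⊆ 011110 [E]
  m39 ⊆ 1-0111 [E]
  m45 ⊆ -01101 [E]
  m46 ⊆ 101110 [E]
  m50 ⊆ 110010 [E]
  m55 ⊆ -10111,1-0111,1101-1
  m56 ⊆ --1000,11100-
E = {-01101, -10111, 0--000, 00-101, 011011, 011110, 1-0111, 101110, 110010}

NO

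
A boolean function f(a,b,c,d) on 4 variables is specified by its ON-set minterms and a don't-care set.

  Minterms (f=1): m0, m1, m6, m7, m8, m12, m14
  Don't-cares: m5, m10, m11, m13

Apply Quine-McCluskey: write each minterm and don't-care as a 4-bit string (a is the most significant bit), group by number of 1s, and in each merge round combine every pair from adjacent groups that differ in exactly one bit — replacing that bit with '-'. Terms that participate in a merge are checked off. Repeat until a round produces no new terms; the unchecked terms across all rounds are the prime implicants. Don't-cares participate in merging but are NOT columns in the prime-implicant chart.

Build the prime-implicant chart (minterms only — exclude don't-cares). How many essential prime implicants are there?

[col 0] 0000*, 0001*, 0101*, 0110*, 0111*, 1000*, 1010*, 1011*, 1100*, 1101*, 1110*
[col 1] -000, -101, -110, 0-01, 000-, 01-1, 011-, 1-00*, 1-10*, 10-0*, 101-, 11-0*, 110-
[col 2] 1--0
Prime implicants: -000, -101, -110, 0-01, 000-, 01-1, 011-, 1--0, 101-, 110-
PI chart (minterm → PIs covering it):
  0 | -000,000-
  1 | 0-01,000-
  6 | -110,011-
  7 | 01-1,011-
  8 | -000,1--0
  12 | 1--0,110-
  14 | -110,1--0
(no essential prime implicants)

0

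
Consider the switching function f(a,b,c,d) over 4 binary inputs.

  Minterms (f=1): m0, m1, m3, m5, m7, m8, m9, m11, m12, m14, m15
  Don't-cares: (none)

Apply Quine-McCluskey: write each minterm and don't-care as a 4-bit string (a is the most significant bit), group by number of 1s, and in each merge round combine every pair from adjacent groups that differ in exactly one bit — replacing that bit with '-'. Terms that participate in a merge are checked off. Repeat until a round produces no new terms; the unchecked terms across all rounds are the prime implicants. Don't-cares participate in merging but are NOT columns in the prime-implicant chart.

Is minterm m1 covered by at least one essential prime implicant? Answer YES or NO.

[col 0] 0000*, 0001*, 0011*, 0101*, 0111*, 1000*, 1001*, 1011*, 1100*, 1110*, 1111*
[col 1] -000*, -001*, -011*, -111*, 0-01*, 0-11*, 00-1*, 000-*, 01-1*, 1-00, 1-11*, 10-1*, 100-*, 11-0, 111-
[col 2] --11, -0-1, -00-, 0--1
Prime implicants: --11, -0-1, -00-, 0--1, 1-00, 11-0, 111-
PI chart (minterm → PIs covering it):
  0 | -00-  (sole → essential)
  1 | -0-1,-00-,0--1
  3 | --11,-0-1,0--1
  5 | 0--1  (sole → essential)
  7 | --11,0--1
  8 | -00-,1-00
  9 | -0-1,-00-
  11 | --11,-0-1
  12 | 1-00,11-0
  14 | 11-0,111-
  15 | --11,111-
Essential prime implicants: -00-, 0--1

YES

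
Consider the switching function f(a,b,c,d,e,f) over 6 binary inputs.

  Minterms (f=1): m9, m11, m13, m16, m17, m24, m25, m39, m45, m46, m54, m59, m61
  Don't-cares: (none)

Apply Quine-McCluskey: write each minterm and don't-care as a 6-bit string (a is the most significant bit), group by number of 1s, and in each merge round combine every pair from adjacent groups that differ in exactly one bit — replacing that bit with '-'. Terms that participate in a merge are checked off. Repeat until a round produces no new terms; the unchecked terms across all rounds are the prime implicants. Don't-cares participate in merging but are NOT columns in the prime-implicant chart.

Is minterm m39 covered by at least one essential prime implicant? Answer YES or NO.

YES

Round 0: 001001✓ 001011✓ 001101✓ 010000✓ 010001✓ 011000✓ 011001✓ 100111 101101✓ 101110 110110 111011 111101✓
Round 1: -01101 0-1001 001-01 0010-1 01-000✓ 01-001✓ 01000-✓ 01100-✓ 1-1101
Round 2: 01-00-
PIs = {-01101, 0-1001, 001-01, 0010-1, 01-00-, 1-1101, 100111, 101110, 110110, 111011}
Coverage chart:
  m9: 0-1001,001-01,0010-1
  m11: 0010-1 ←essential
  m13: -01101,001-01
  m16: 01-00- ←essential
  m17: 01-00- ←essential
  m24: 01-00- ←essential
  m25: 0-1001,01-00-
  m39: 100111 ←essential
  m45: -01101,1-1101
  m46: 101110 ←essential
  m54: 110110 ←essential
  m59: 111011 ←essential
  m61: 1-1101 ←essential
Essential: 0010-1, 01-00-, 1-1101, 100111, 101110, 110110, 111011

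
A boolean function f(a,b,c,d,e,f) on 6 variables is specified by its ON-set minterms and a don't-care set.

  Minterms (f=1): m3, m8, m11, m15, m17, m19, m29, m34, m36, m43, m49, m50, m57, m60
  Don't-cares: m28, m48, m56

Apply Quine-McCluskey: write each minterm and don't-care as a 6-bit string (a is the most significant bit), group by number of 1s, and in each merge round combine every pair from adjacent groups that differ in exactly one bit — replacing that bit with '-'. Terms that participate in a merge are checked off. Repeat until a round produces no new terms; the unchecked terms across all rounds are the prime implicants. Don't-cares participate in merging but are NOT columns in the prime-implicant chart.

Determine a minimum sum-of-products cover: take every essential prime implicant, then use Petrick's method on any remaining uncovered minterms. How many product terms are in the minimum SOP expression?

Round 0: 000011✓ 001000 001011✓ 001111✓ 010001✓ 010011✓ 011100✓ 011101✓ 100010✓ 100100 101011✓ 110000✓ 110001✓ 110010✓ 111000✓ 111001✓ 111100✓
Round 1: -01011 -10001 -11100 0-0011 00-011 001-11 0100-1 01110- 1-0010 11-000✓ 11-001✓ 1100-0 11000-✓ 111-00 11100-✓
Round 2: 11-00-
PIs = {-01011, -10001, -11100, 0-0011, 00-011, 001-11, 001000, 0100-1, 01110-, 1-0010, 100100, 11-00-, 1100-0, 111-00}
Coverage chart:
  m3: 0-0011,00-011
  m8: 001000 ←essential
  m11: -01011,00-011,001-11
  m15: 001-11 ←essential
  m17: -10001,0100-1
  m19: 0-0011,0100-1
  m29: 01110- ←essential
  m34: 1-0010 ←essential
  m36: 100100 ←essential
  m43: -01011 ←essential
  m49: -10001,11-00-
  m50: 1-0010,1100-0
  m57: 11-00- ←essential
  m60: -11100,111-00
Essential: -01011, 001-11, 001000, 01110-, 1-0010, 100100, 11-00-
Petrick residual → -10001, -11100, 0-0011
Min cover (10 terms): b'cd'ef + bc'd'e'f + bcde'f' + a'c'd'ef + a'b'cef + a'b'cd'e'f' + a'bcde' + ac'd'ef' + ab'c'de'f' + abd'e'

10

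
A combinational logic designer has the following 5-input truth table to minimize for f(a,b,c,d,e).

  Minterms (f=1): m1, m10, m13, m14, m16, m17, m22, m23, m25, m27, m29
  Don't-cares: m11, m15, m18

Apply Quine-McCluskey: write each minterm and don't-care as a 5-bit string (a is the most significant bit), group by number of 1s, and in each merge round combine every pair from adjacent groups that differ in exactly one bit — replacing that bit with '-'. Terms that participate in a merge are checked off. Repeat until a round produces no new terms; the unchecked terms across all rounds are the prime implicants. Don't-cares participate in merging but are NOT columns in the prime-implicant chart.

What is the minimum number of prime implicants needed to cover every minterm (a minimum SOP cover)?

Round 0: 00001✓ 01010✓ 01011✓ 01101✓ 01110✓ 01111✓ 10000✓ 10001✓ 10010✓ 10110✓ 10111✓ 11001✓ 11011✓ 11101✓
Round 1: -0001 -1011 -1101 01-10✓ 01-11✓ 0101-✓ 011-1 0111-✓ 1-001 10-10 100-0 1000- 1011- 11-01 110-1
Round 2: 01-1-
PIs = {-0001, -1011, -1101, 01-1-, 011-1, 1-001, 10-10, 100-0, 1000-, 1011-, 11-01, 110-1}
Coverage chart:
  m1: -0001 ←essential
  m10: 01-1- ←essential
  m13: -1101,011-1
  m14: 01-1- ←essential
  m16: 100-0,1000-
  m17: -0001,1-001,1000-
  m22: 10-10,1011-
  m23: 1011- ←essential
  m25: 1-001,11-01,110-1
  m27: -1011,110-1
  m29: -1101,11-01
Essential: -0001, 01-1-, 1011-
Petrick residual → -1101, 100-0, 110-1
Min cover (6 terms): b'c'd'e + bcd'e + a'bd + ab'c'e' + ab'cd + abc'e

6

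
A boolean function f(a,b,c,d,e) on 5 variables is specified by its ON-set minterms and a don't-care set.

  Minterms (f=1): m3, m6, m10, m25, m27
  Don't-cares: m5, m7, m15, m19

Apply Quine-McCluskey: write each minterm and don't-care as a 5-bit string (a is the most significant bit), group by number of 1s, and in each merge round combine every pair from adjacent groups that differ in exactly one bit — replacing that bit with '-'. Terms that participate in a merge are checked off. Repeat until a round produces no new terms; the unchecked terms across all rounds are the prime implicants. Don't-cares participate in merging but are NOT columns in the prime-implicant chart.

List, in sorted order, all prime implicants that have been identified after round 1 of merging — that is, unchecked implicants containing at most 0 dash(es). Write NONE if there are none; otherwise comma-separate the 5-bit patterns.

01010

Round 0: 00011✓ 00101✓ 00110✓ 00111✓ 01010 01111✓ 10011✓ 11001✓ 11011✓
Round 1: -0011 0-111 00-11 001-1 0011- 1-011 110-1
PIs = {-0011, 0-111, 00-11, 001-1, 0011-, 01010, 1-011, 110-1}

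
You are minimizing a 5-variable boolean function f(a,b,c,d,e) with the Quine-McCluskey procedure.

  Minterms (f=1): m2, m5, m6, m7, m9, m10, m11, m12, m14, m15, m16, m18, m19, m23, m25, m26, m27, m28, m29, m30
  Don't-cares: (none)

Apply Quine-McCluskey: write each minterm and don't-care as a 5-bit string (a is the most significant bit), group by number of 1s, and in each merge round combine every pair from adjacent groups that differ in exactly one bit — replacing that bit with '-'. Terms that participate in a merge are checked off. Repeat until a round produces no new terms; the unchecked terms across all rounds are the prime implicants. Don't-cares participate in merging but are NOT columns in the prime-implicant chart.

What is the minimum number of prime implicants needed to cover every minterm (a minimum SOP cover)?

[col 0] 00010*, 00101*, 00110*, 00111*, 01001*, 01010*, 01011*, 01100*, 01110*, 01111*, 10000*, 10010*, 10011*, 10111*, 11001*, 11010*, 11011*, 11100*, 11101*, 11110*
[col 1] -0010*, -0111, -1001*, -1010*, -1011*, -1100*, -1110*, 0-010*, 0-110*, 0-111*, 00-10*, 001-1, 0011-*, 01-10*, 01-11*, 010-1*, 0101-*, 011-0*, 0111-*, 1-010*, 1-011*, 10-11, 100-0, 1001-*, 11-01, 11-10*, 110-1*, 1101-*, 111-0*, 1110-
[col 2] --010, -1-10, -10-1, -101-, -11-0, 0--10, 0-11-, 01-1-, 1-01-
Prime implicants: --010, -0111, -1-10, -10-1, -101-, -11-0, 0--10, 0-11-, 001-1, 01-1-, 1-01-, 10-11, 100-0, 11-01, 1110-
PI chart (minterm → PIs covering it):
  2 | --010,0--10
  5 | 001-1  (sole → essential)
  6 | 0--10,0-11-
  7 | -0111,0-11-,001-1
  9 | -10-1  (sole → essential)
  10 | --010,-1-10,-101-,0--10,01-1-
  11 | -10-1,-101-,01-1-
  12 | -11-0  (sole → essential)
  14 | -1-10,-11-0,0--10,0-11-,01-1-
  15 | 0-11-,01-1-
  16 | 100-0  (sole → essential)
  18 | --010,1-01-,100-0
  19 | 1-01-,10-11
  23 | -0111,10-11
  25 | -10-1,11-01
  26 | --010,-1-10,-101-,1-01-
  27 | -10-1,-101-,1-01-
  28 | -11-0,1110-
  29 | 11-01,1110-
  30 | -1-10,-11-0
Essential prime implicants: -10-1, -11-0, 001-1, 100-0
Petrick residual → --010, 0-11-, 10-11, 11-01
Minimum SOP uses 8 PIs: c'de' + bc'e + bce' + a'cd + a'b'ce + ab'de + ab'c'e' + abd'e

8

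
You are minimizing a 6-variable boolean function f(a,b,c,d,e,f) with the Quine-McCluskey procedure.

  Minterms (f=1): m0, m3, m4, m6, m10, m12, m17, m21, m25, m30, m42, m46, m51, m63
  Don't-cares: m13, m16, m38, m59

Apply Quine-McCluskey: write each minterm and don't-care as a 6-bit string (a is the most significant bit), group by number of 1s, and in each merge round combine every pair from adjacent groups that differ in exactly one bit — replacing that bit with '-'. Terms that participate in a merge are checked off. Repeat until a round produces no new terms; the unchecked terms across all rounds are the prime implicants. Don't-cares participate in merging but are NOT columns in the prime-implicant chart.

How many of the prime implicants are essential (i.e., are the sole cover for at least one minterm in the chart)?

7

Round 0: 000000✓ 000011 000100✓ 000110✓ 001010✓ 001100✓ 001101✓ 010000✓ 010001✓ 010101✓ 011001✓ 011110 100110✓ 101010✓ 101110✓ 110011✓ 111011✓ 111111✓
Round 1: -00110 -01010 0-0000 00-100 000-00 0001-0 00110- 01-001 010-01 01000- 10-110 101-10 11-011 111-11
PIs = {-00110, -01010, 0-0000, 00-100, 000-00, 000011, 0001-0, 00110-, 01-001, 010-01, 01000-, 011110, 10-110, 101-10, 11-011, 111-11}
Coverage chart:
  m0: 0-0000,000-00
  m3: 000011 ←essential
  m4: 00-100,000-00,0001-0
  m6: -00110,0001-0
  m10: -01010 ←essential
  m12: 00-100,00110-
  m17: 01-001,010-01,01000-
  m21: 010-01 ←essential
  m25: 01-001 ←essential
  m30: 011110 ←essential
  m42: -01010,101-10
  m46: 10-110,101-10
  m51: 11-011 ←essential
  m63: 111-11 ←essential
Essential: -01010, 000011, 01-001, 010-01, 011110, 11-011, 111-11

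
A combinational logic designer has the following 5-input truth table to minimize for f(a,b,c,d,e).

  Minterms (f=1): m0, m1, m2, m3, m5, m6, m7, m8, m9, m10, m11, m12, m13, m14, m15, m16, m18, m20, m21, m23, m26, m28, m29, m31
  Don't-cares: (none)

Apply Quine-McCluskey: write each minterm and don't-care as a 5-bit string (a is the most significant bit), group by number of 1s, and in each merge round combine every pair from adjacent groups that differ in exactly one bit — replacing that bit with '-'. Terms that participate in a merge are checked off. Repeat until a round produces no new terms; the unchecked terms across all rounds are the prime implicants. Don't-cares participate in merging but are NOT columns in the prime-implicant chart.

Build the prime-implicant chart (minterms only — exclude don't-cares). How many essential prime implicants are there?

[col 0] 00000*, 00001*, 00010*, 00011*, 00101*, 00110*, 00111*, 01000*, 01001*, 01010*, 01011*, 01100*, 01101*, 01110*, 01111*, 10000*, 10010*, 10100*, 10101*, 10111*, 11010*, 11100*, 11101*, 11111*
[col 1] -0000*, -0010*, -0101*, -0111*, -1010*, -1100*, -1101*, -1111*, 0-000*, 0-001*, 0-010*, 0-011*, 0-101*, 0-110*, 0-111*, 00-01*, 00-10*, 00-11*, 000-0*, 000-1*, 0000-*, 0001-*, 001-1*, 0011-*, 01-00*, 01-01*, 01-10*, 01-11*, 010-0*, 010-1*, 0100-*, 0101-*, 011-0*, 011-1*, 0110-*, 0111-*, 1-010*, 1-100*, 1-101*, 1-111*, 10-00, 100-0*, 101-1*, 1010-*, 111-1*, 1110-*
[col 2] --010, --101*, --111*, -00-0, -01-1*, -11-1*, -110-, 0--01*, 0--10*, 0--11*, 0-0-0*, 0-0-1*, 0-00-*, 0-01-*, 0-1-1*, 0-11-*, 00--1*, 00-1-*, 000--*, 01--0*, 01--1*, 01-0-*, 01-1-*, 010--*, 011--*, 1-1-1*, 1-10-
[col 3] --1-1, 0---1, 0--1-, 0-0--, 01---
Prime implicants: --010, --1-1, -00-0, -110-, 0---1, 0--1-, 0-0--, 01---, 1-10-, 10-00
PI chart (minterm → PIs covering it):
  0 | -00-0,0-0--
  1 | 0---1,0-0--
  2 | --010,-00-0,0--1-,0-0--
  3 | 0---1,0--1-,0-0--
  5 | --1-1,0---1
  6 | 0--1-  (sole → essential)
  7 | --1-1,0---1,0--1-
  8 | 0-0--,01---
  9 | 0---1,0-0--,01---
  10 | --010,0--1-,0-0--,01---
  11 | 0---1,0--1-,0-0--,01---
  12 | -110-,01---
  13 | --1-1,-110-,0---1,01---
  14 | 0--1-,01---
  15 | --1-1,0---1,0--1-,01---
  16 | -00-0,10-00
  18 | --010,-00-0
  20 | 1-10-,10-00
  21 | --1-1,1-10-
  23 | --1-1  (sole → essential)
  26 | --010  (sole → essential)
  28 | -110-,1-10-
  29 | --1-1,-110-,1-10-
  31 | --1-1  (sole → essential)
Essential prime implicants: --010, --1-1, 0--1-

3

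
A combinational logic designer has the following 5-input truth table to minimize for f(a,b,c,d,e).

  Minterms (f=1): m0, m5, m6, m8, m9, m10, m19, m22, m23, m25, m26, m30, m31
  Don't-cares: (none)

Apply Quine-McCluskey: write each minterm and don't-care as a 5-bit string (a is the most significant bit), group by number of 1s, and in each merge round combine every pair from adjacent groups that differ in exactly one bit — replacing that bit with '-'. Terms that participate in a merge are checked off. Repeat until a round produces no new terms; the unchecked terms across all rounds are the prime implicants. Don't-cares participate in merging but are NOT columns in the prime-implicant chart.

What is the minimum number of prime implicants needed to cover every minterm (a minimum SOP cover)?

7

Round 0: 00000✓ 00101 00110✓ 01000✓ 01001✓ 01010✓ 10011✓ 10110✓ 10111✓ 11001✓ 11010✓ 11110✓ 11111✓
Round 1: -0110 -1001 -1010 0-000 010-0 0100- 1-110✓ 1-111✓ 10-11 1011-✓ 11-10 1111-✓
Round 2: 1-11-
PIs = {-0110, -1001, -1010, 0-000, 00101, 010-0, 0100-, 1-11-, 10-11, 11-10}
Coverage chart:
  m0: 0-000 ←essential
  m5: 00101 ←essential
  m6: -0110 ←essential
  m8: 0-000,010-0,0100-
  m9: -1001,0100-
  m10: -1010,010-0
  m19: 10-11 ←essential
  m22: -0110,1-11-
  m23: 1-11-,10-11
  m25: -1001 ←essential
  m26: -1010,11-10
  m30: 1-11-,11-10
  m31: 1-11- ←essential
Essential: -0110, -1001, 0-000, 00101, 1-11-, 10-11
Petrick residual → -1010
Min cover (7 terms): b'cde' + bc'd'e + bc'de' + a'c'd'e' + a'b'cd'e + acd + ab'de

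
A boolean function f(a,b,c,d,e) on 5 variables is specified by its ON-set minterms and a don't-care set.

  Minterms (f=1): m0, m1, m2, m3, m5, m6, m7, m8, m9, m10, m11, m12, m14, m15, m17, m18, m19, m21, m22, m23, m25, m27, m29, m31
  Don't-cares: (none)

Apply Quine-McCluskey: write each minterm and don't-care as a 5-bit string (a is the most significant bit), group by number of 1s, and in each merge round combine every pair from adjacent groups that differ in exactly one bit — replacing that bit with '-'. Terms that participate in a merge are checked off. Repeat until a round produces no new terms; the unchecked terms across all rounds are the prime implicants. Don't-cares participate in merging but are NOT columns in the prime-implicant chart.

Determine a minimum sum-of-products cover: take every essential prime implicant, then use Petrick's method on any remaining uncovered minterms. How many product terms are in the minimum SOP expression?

6

size-2^0 implicants → 00000(✓)  00001(✓)  00010(✓)  00011(✓)  00101(✓)  00110(✓)  00111(✓)  01000(✓)  01001(✓)  01010(✓)  01011(✓)  01100(✓)  01110(✓)  01111(✓)  10001(✓)  10010(✓)  10011(✓)  10101(✓)  10110(✓)  10111(✓)  11001(✓)  11011(✓)  11101(✓)  11111(✓)
size-2^1 implicants → -0001(✓)  -0010(✓)  -0011(✓)  -0101(✓)  -0110(✓)  -0111(✓)  -1001(✓)  -1011(✓)  -1111(✓)  0-000(✓)  0-001(✓)  0-010(✓)  0-011(✓)  0-110(✓)  0-111(✓)  00-01(✓)  00-10(✓)  00-11(✓)  000-0(✓)  000-1(✓)  0000-(✓)  0001-(✓)  001-1(✓)  0011-(✓)  01-00(✓)  01-10(✓)  01-11(✓)  010-0(✓)  010-1(✓)  0100-(✓)  0101-(✓)  011-0(✓)  0111-(✓)  1-001(✓)  1-011(✓)  1-101(✓)  1-111(✓)  10-01(✓)  10-10(✓)  10-11(✓)  100-1(✓)  1001-(✓)  101-1(✓)  1011-(✓)  11-01(✓)  11-11(✓)  110-1(✓)  111-1(✓)
size-2^2 implicants → --001(✓)  --011(✓)  --111(✓)  -0-01(✓)  -0-10(✓)  -0-11(✓)  -00-1(✓)  -001-(✓)  -01-1(✓)  -011-(✓)  -1-11(✓)  -10-1(✓)  0--10(✓)  0--11(✓)  0-0-0(✓)  0-0-1(✓)  0-00-(✓)  0-01-(✓)  0-11-(✓)  00--1(✓)  00-1-(✓)  000--(✓)  01--0  01-1-(✓)  010--(✓)  1--01(✓)  1--11(✓)  1-0-1(✓)  1-1-1(✓)  10--1(✓)  10-1-(✓)  11--1(✓)
size-2^3 implicants → ---11  --0-1  -0--1  -0-1-  0--1-  0-0--  1---1
Unchecked terms (primes): ---11, --0-1, -0--1, -0-1-, 0--1-, 0-0--, 01--0, 1---1
Minterm coverage:
  m0 ⊆ 0-0-- [E]
  m1 ⊆ --0-1,-0--1,0-0--
  m2 ⊆ -0-1-,0--1-,0-0--
  m3 ⊆ ---11,--0-1,-0--1,-0-1-,0--1-,0-0--
  m5 ⊆ -0--1 [E]
  m6 ⊆ -0-1-,0--1-
  m7 ⊆ ---11,-0--1,-0-1-,0--1-
  m8 ⊆ 0-0--,01--0
  m9 ⊆ --0-1,0-0--
  m10 ⊆ 0--1-,0-0--,01--0
  m11 ⊆ ---11,--0-1,0--1-,0-0--
  m12 ⊆ 01--0 [E]
  m14 ⊆ 0--1-,01--0
  m15 ⊆ ---11,0--1-
  m17 ⊆ --0-1,-0--1,1---1
  m18 ⊆ -0-1- [E]
  m19 ⊆ ---11,--0-1,-0--1,-0-1-,1---1
  m21 ⊆ -0--1,1---1
  m22 ⊆ -0-1- [E]
  m23 ⊆ ---11,-0--1,-0-1-,1---1
  m25 ⊆ --0-1,1---1
  m27 ⊆ ---11,--0-1,1---1
  m29 ⊆ 1---1 [E]
  m31 ⊆ ---11,1---1
E = {-0--1, -0-1-, 0-0--, 01--0, 1---1}
Petrick residual → ---11
Cover = de + b'e + b'd + a'c' + a'be' + ae  |cover|=6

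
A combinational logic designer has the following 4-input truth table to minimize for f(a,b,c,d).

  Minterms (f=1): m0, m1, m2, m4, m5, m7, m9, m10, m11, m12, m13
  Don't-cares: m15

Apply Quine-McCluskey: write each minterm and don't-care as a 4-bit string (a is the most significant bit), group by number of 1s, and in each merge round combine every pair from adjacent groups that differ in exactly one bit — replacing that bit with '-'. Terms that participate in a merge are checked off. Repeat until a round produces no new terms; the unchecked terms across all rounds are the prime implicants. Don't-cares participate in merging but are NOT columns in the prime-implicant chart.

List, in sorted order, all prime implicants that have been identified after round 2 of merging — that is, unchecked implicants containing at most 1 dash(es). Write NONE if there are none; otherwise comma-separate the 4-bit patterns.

-010, 00-0, 101-

[col 0] 0000*, 0001*, 0010*, 0100*, 0101*, 0111*, 1001*, 1010*, 1011*, 1100*, 1101*, 1111*
[col 1] -001*, -010, -100*, -101*, -111*, 0-00*, 0-01*, 00-0, 000-*, 01-1*, 010-*, 1-01*, 1-11*, 10-1*, 101-, 11-1*, 110-*
[col 2] --01, -1-1, -10-, 0-0-, 1--1
Prime implicants: --01, -010, -1-1, -10-, 0-0-, 00-0, 1--1, 101-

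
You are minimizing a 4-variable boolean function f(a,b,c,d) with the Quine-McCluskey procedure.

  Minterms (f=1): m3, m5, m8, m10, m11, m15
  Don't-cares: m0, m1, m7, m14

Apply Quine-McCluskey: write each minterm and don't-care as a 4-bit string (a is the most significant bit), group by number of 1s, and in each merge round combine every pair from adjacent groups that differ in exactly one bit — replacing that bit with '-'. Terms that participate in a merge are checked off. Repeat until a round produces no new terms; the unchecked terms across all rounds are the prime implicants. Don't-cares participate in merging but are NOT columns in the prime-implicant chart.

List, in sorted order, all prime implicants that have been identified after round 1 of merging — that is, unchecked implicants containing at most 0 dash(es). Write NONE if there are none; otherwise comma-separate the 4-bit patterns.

size-2^0 implicants → 0000(✓)  0001(✓)  0011(✓)  0101(✓)  0111(✓)  1000(✓)  1010(✓)  1011(✓)  1110(✓)  1111(✓)
size-2^1 implicants → -000  -011(✓)  -111(✓)  0-01(✓)  0-11(✓)  00-1(✓)  000-  01-1(✓)  1-10(✓)  1-11(✓)  10-0  101-(✓)  111-(✓)
size-2^2 implicants → --11  0--1  1-1-
Unchecked terms (primes): --11, -000, 0--1, 000-, 1-1-, 10-0

NONE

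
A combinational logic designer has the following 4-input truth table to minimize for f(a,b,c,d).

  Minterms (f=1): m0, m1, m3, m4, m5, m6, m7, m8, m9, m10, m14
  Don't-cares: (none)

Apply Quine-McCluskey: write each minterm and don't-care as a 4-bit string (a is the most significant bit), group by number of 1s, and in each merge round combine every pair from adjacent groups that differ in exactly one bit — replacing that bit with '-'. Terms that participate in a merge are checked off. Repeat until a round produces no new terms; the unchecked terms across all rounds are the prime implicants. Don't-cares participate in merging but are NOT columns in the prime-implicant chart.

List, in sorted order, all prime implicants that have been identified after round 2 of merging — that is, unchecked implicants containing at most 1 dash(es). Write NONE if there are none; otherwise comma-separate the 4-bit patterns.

Round 0: 0000✓ 0001✓ 0011✓ 0100✓ 0101✓ 0110✓ 0111✓ 1000✓ 1001✓ 1010✓ 1110✓
Round 1: -000✓ -001✓ -110 0-00✓ 0-01✓ 0-11✓ 00-1✓ 000-✓ 01-0✓ 01-1✓ 010-✓ 011-✓ 1-10 10-0 100-✓
Round 2: -00- 0--1 0-0- 01--
PIs = {-00-, -110, 0--1, 0-0-, 01--, 1-10, 10-0}

-110, 1-10, 10-0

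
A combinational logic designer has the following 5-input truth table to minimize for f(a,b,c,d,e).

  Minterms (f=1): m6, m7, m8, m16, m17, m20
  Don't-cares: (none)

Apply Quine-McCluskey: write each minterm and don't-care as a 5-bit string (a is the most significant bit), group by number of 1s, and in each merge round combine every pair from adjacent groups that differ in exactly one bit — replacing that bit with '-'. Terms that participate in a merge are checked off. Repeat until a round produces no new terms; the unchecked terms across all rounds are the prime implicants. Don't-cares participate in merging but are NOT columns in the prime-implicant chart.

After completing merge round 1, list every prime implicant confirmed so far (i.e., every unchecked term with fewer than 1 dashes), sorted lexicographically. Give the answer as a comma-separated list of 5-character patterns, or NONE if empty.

01000

size-2^0 implicants → 00110(✓)  00111(✓)  01000  10000(✓)  10001(✓)  10100(✓)
size-2^1 implicants → 0011-  10-00  1000-
Unchecked terms (primes): 0011-, 01000, 10-00, 1000-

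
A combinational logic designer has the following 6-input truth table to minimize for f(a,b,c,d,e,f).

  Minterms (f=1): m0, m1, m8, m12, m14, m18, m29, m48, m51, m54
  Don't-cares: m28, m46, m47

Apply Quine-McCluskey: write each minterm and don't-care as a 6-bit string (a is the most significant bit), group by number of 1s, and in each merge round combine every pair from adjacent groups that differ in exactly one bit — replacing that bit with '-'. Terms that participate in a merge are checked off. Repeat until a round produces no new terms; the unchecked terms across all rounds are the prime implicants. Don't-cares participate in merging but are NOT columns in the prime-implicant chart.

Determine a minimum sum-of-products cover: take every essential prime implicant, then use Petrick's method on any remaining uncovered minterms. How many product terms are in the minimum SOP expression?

[col 0] 000000*, 000001*, 001000*, 001100*, 001110*, 010010, 011100*, 011101*, 101110*, 101111*, 110000, 110011, 110110
[col 1] -01110, 0-1100, 00-000, 00000-, 001-00, 0011-0, 01110-, 10111-
Prime implicants: -01110, 0-1100, 00-000, 00000-, 001-00, 0011-0, 010010, 01110-, 10111-, 110000, 110011, 110110
PI chart (minterm → PIs covering it):
  0 | 00-000,00000-
  1 | 00000-  (sole → essential)
  8 | 00-000,001-00
  12 | 0-1100,001-00,0011-0
  14 | -01110,0011-0
  18 | 010010  (sole → essential)
  29 | 01110-  (sole → essential)
  48 | 110000  (sole → essential)
  51 | 110011  (sole → essential)
  54 | 110110  (sole → essential)
Essential prime implicants: 00000-, 010010, 01110-, 110000, 110011, 110110
Petrick residual → -01110, 001-00
Minimum SOP uses 8 PIs: b'cdef' + a'b'c'd'e' + a'b'ce'f' + a'bc'd'ef' + a'bcde' + abc'd'e'f' + abc'd'ef + abc'def'

8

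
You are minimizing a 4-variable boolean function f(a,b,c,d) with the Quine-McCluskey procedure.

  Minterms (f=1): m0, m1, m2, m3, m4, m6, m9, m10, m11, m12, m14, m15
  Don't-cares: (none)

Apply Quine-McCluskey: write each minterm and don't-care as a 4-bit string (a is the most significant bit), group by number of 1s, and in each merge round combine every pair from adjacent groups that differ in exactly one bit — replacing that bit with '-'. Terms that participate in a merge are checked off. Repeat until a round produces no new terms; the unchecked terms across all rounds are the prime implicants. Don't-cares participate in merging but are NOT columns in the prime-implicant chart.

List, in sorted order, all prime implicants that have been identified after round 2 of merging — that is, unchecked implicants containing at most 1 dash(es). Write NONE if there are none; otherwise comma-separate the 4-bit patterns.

size-2^0 implicants → 0000(✓)  0001(✓)  0010(✓)  0011(✓)  0100(✓)  0110(✓)  1001(✓)  1010(✓)  1011(✓)  1100(✓)  1110(✓)  1111(✓)
size-2^1 implicants → -001(✓)  -010(✓)  -011(✓)  -100(✓)  -110(✓)  0-00(✓)  0-10(✓)  00-0(✓)  00-1(✓)  000-(✓)  001-(✓)  01-0(✓)  1-10(✓)  1-11(✓)  10-1(✓)  101-(✓)  11-0(✓)  111-(✓)
size-2^2 implicants → --10  -0-1  -01-  -1-0  0--0  00--  1-1-
Unchecked terms (primes): --10, -0-1, -01-, -1-0, 0--0, 00--, 1-1-

NONE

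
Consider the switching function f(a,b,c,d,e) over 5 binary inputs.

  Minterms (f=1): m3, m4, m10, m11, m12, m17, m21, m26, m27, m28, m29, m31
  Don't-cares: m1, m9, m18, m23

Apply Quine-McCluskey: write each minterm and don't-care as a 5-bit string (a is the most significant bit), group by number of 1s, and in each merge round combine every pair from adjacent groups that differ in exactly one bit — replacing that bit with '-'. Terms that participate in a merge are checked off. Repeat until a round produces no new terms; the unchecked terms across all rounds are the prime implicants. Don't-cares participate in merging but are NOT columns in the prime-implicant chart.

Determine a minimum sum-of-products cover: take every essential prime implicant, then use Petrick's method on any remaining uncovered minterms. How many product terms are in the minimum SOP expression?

6

Round 0: 00001✓ 00011✓ 00100✓ 01001✓ 01010✓ 01011✓ 01100✓ 10001✓ 10010✓ 10101✓ 10111✓ 11010✓ 11011✓ 11100✓ 11101✓ 11111✓
Round 1: -0001 -1010✓ -1011✓ -1100 0-001✓ 0-011✓ 0-100 000-1✓ 010-1✓ 0101-✓ 1-010 1-101✓ 1-111✓ 10-01 101-1✓ 11-11 1101-✓ 111-1✓ 1110-
Round 2: -101- 0-0-1 1-1-1
PIs = {-0001, -101-, -1100, 0-0-1, 0-100, 1-010, 1-1-1, 10-01, 11-11, 1110-}
Coverage chart:
  m3: 0-0-1 ←essential
  m4: 0-100 ←essential
  m10: -101- ←essential
  m11: -101-,0-0-1
  m12: -1100,0-100
  m17: -0001,10-01
  m21: 1-1-1,10-01
  m26: -101-,1-010
  m27: -101-,11-11
  m28: -1100,1110-
  m29: 1-1-1,1110-
  m31: 1-1-1,11-11
Essential: -101-, 0-0-1, 0-100
Petrick residual → -0001, -1100, 1-1-1
Min cover (6 terms): b'c'd'e + bc'd + bcd'e' + a'c'e + a'cd'e' + ace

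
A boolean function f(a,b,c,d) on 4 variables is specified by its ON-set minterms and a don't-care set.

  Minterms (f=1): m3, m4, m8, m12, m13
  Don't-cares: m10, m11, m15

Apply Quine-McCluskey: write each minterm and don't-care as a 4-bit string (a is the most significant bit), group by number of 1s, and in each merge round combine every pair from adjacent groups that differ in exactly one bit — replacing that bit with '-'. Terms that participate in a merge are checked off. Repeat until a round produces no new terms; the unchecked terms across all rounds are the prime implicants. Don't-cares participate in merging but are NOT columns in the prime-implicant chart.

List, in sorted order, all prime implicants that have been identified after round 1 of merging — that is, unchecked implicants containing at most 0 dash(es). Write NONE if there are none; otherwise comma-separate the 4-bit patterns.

NONE

size-2^0 implicants → 0011(✓)  0100(✓)  1000(✓)  1010(✓)  1011(✓)  1100(✓)  1101(✓)  1111(✓)
size-2^1 implicants → -011  -100  1-00  1-11  10-0  101-  11-1  110-
Unchecked terms (primes): -011, -100, 1-00, 1-11, 10-0, 101-, 11-1, 110-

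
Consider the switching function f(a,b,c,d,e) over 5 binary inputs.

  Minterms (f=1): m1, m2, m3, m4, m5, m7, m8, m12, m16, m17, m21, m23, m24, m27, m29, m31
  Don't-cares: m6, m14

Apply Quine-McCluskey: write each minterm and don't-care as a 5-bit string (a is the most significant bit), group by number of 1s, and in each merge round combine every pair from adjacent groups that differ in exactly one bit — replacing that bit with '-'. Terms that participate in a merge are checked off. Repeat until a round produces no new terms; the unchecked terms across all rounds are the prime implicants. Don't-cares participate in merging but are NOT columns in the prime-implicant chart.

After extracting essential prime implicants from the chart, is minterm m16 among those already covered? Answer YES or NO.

NO

[col 0] 00001*, 00010*, 00011*, 00100*, 00101*, 00110*, 00111*, 01000*, 01100*, 01110*, 10000*, 10001*, 10101*, 10111*, 11000*, 11011*, 11101*, 11111*
[col 1] -0001*, -0101*, -0111*, -1000, 0-100*, 0-110*, 00-01*, 00-10*, 00-11*, 000-1*, 0001-*, 001-0*, 001-1*, 0010-*, 0011-*, 01-00, 011-0*, 1-000, 1-101*, 1-111*, 10-01*, 1000-, 101-1*, 11-11, 111-1*
[col 2] -0-01, -01-1, 0-1-0, 00--1, 00-1-, 001--, 1-1-1
Prime implicants: -0-01, -01-1, -1000, 0-1-0, 00--1, 00-1-, 001--, 01-00, 1-000, 1-1-1, 1000-, 11-11
PI chart (minterm → PIs covering it):
  1 | -0-01,00--1
  2 | 00-1-  (sole → essential)
  3 | 00--1,00-1-
  4 | 0-1-0,001--
  5 | -0-01,-01-1,00--1,001--
  7 | -01-1,00--1,00-1-,001--
  8 | -1000,01-00
  12 | 0-1-0,01-00
  16 | 1-000,1000-
  17 | -0-01,1000-
  21 | -0-01,-01-1,1-1-1
  23 | -01-1,1-1-1
  24 | -1000,1-000
  27 | 11-11  (sole → essential)
  29 | 1-1-1  (sole → essential)
  31 | 1-1-1,11-11
Essential prime implicants: 00-1-, 1-1-1, 11-11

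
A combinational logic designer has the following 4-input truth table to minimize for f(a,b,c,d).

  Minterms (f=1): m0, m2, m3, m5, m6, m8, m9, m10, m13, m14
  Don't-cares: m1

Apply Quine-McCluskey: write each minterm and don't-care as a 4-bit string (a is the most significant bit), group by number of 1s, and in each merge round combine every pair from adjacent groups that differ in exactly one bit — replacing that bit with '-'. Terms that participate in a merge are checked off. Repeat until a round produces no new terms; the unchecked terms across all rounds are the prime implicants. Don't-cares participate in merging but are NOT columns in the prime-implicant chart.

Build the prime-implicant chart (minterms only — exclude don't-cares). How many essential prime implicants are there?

3

size-2^0 implicants → 0000(✓)  0001(✓)  0010(✓)  0011(✓)  0101(✓)  0110(✓)  1000(✓)  1001(✓)  1010(✓)  1101(✓)  1110(✓)
size-2^1 implicants → -000(✓)  -001(✓)  -010(✓)  -101(✓)  -110(✓)  0-01(✓)  0-10(✓)  00-0(✓)  00-1(✓)  000-(✓)  001-(✓)  1-01(✓)  1-10(✓)  10-0(✓)  100-(✓)
size-2^2 implicants → --01  --10  -0-0  -00-  00--
Unchecked terms (primes): --01, --10, -0-0, -00-, 00--
Minterm coverage:
  m0 ⊆ -0-0,-00-,00--
  m2 ⊆ --10,-0-0,00--
  m3 ⊆ 00-- [E]
  m5 ⊆ --01 [E]
  m6 ⊆ --10 [E]
  m8 ⊆ -0-0,-00-
  m9 ⊆ --01,-00-
  m10 ⊆ --10,-0-0
  m13 ⊆ --01 [E]
  m14 ⊆ --10 [E]
E = {--01, --10, 00--}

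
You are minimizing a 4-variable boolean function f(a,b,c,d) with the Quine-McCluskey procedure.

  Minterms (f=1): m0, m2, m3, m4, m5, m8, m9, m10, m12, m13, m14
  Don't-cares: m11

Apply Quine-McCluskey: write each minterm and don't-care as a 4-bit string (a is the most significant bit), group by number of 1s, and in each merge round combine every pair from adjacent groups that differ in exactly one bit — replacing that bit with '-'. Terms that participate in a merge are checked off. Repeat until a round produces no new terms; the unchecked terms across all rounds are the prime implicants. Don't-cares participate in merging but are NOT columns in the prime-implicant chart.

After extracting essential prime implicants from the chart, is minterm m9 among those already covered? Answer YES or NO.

NO

Round 0: 0000✓ 0010✓ 0011✓ 0100✓ 0101✓ 1000✓ 1001✓ 1010✓ 1011✓ 1100✓ 1101✓ 1110✓
Round 1: -000✓ -010✓ -011✓ -100✓ -101✓ 0-00✓ 00-0✓ 001-✓ 010-✓ 1-00✓ 1-01✓ 1-10✓ 10-0✓ 10-1✓ 100-✓ 101-✓ 11-0✓ 110-✓
Round 2: --00 -0-0 -01- -10- 1--0 1-0- 10--
PIs = {--00, -0-0, -01-, -10-, 1--0, 1-0-, 10--}
Coverage chart:
  m0: --00,-0-0
  m2: -0-0,-01-
  m3: -01- ←essential
  m4: --00,-10-
  m5: -10- ←essential
  m8: --00,-0-0,1--0,1-0-,10--
  m9: 1-0-,10--
  m10: -0-0,-01-,1--0,10--
  m12: --00,-10-,1--0,1-0-
  m13: -10-,1-0-
  m14: 1--0 ←essential
Essential: -01-, -10-, 1--0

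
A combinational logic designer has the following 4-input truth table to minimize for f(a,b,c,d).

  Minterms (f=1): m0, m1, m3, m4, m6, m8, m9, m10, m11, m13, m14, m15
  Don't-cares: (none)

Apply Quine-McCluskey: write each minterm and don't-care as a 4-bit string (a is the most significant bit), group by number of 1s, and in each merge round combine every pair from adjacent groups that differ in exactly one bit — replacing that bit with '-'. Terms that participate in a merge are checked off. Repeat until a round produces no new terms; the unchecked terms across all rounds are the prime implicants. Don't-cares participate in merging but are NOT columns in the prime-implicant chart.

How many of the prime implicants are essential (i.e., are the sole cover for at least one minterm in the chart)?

2

[col 0] 0000*, 0001*, 0011*, 0100*, 0110*, 1000*, 1001*, 1010*, 1011*, 1101*, 1110*, 1111*
[col 1] -000*, -001*, -011*, -110, 0-00, 00-1*, 000-*, 01-0, 1-01*, 1-10*, 1-11*, 10-0*, 10-1*, 100-*, 101-*, 11-1*, 111-*
[col 2] -0-1, -00-, 1--1, 1-1-, 10--
Prime implicants: -0-1, -00-, -110, 0-00, 01-0, 1--1, 1-1-, 10--
PI chart (minterm → PIs covering it):
  0 | -00-,0-00
  1 | -0-1,-00-
  3 | -0-1  (sole → essential)
  4 | 0-00,01-0
  6 | -110,01-0
  8 | -00-,10--
  9 | -0-1,-00-,1--1,10--
  10 | 1-1-,10--
  11 | -0-1,1--1,1-1-,10--
  13 | 1--1  (sole → essential)
  14 | -110,1-1-
  15 | 1--1,1-1-
Essential prime implicants: -0-1, 1--1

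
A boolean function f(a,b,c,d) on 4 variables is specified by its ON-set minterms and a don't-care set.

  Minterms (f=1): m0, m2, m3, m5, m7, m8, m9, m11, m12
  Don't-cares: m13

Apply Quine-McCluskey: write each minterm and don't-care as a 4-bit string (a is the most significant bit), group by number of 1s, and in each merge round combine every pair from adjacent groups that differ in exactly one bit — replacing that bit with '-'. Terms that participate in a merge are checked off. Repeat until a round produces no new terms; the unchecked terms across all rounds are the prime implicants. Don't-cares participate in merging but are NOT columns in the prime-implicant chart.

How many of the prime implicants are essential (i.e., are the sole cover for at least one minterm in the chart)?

size-2^0 implicants → 0000(✓)  0010(✓)  0011(✓)  0101(✓)  0111(✓)  1000(✓)  1001(✓)  1011(✓)  1100(✓)  1101(✓)
size-2^1 implicants → -000  -011  -101  0-11  00-0  001-  01-1  1-00(✓)  1-01(✓)  10-1  100-(✓)  110-(✓)
size-2^2 implicants → 1-0-
Unchecked terms (primes): -000, -011, -101, 0-11, 00-0, 001-, 01-1, 1-0-, 10-1
Minterm coverage:
  m0 ⊆ -000,00-0
  m2 ⊆ 00-0,001-
  m3 ⊆ -011,0-11,001-
  m5 ⊆ -101,01-1
  m7 ⊆ 0-11,01-1
  m8 ⊆ -000,1-0-
  m9 ⊆ 1-0-,10-1
  m11 ⊆ -011,10-1
  m12 ⊆ 1-0- [E]
E = {1-0-}

1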